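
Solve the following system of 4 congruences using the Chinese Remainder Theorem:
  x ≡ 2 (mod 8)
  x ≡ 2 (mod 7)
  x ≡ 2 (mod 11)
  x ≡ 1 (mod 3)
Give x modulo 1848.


Product of moduli M = 8 · 7 · 11 · 3 = 1848.
Merge one congruence at a time:
  Start: x ≡ 2 (mod 8).
  Combine with x ≡ 2 (mod 7); new modulus lcm = 56.
    Write x = 2 + 8·t and substitute into x ≡ 2 (mod 7): 8·t ≡ 2 − 2 = 0 (mod 7).
    Reduce coefficients mod 7: 1·t ≡ 0 (mod 7).
    So t ≡ 0 (mod 7).
    Then x = 2 + 8·0 = 2, valid modulo lcm(8, 7) = 56: x ≡ 2 (mod 56).
  Combine with x ≡ 2 (mod 11); new modulus lcm = 616.
    Write x = 2 + 56·t and substitute into x ≡ 2 (mod 11): 56·t ≡ 2 − 2 = 0 (mod 11).
    Reduce coefficients mod 11: 1·t ≡ 0 (mod 11).
    So t ≡ 0 (mod 11).
    Then x = 2 + 56·0 = 2, valid modulo lcm(56, 11) = 616: x ≡ 2 (mod 616).
  Combine with x ≡ 1 (mod 3); new modulus lcm = 1848.
    Write x = 2 + 616·t and substitute into x ≡ 1 (mod 3): 616·t ≡ 1 − 2 = -1 (mod 3).
    Reduce coefficients mod 3: 1·t ≡ 2 (mod 3).
    So t ≡ 2 (mod 3).
    Then x = 2 + 616·2 = 1234, valid modulo lcm(616, 3) = 1848: x ≡ 1234 (mod 1848).
Verify against each original: 1234 mod 8 = 2, 1234 mod 7 = 2, 1234 mod 11 = 2, 1234 mod 3 = 1.

x ≡ 1234 (mod 1848).


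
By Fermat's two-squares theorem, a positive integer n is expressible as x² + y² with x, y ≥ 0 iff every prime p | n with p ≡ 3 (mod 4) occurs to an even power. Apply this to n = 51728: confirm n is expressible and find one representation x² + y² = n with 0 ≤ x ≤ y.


Step 1: Factor n = 51728 = 2^4 · 53 · 61.
Step 2: Check the mod-4 condition on each prime factor: 2 = 2 (special); 53 ≡ 1 (mod 4), exponent 1; 61 ≡ 1 (mod 4), exponent 1.
All primes ≡ 3 (mod 4) appear to even exponent (or don't appear), so by the two-squares theorem n IS expressible as a sum of two squares.
Step 3: Build a representation. Group n = k² · m with k = 4 and m = 53 · 61 = 3233 (a product of primes ≡ 1 (mod 4)); a representation of m scales to one of n via (k·x)² + (k·y)² = k²(x² + y²). Each prime p ≡ 1 (mod 4) is itself a sum of two squares; find a² by testing p − a² for a perfect square:
  53: 53 − 1² = 52, 53 − 2² = 49 = 7² ⇒ 53 = 2² + 7².
  61: 61 − 1² = 60, 61 − 2² = 57, 61 − 3² = 52, 61 − 4² = 45, 61 − 5² = 36 = 6² ⇒ 61 = 5² + 6².
  Combine using the Brahmagupta–Fibonacci identity (a² + b²)(c² + d²) = (ac − bd)² + (ad + bc)² = (ac + bd)² + (ad − bc)²:
  53 · 61 = 3233: from (2² + 7²)(5² + 6²), take (2·5 − 7·6, 2·6 + 7·5) = (10 − 42, 12 + 35) = (-32, 47); dropping signs (only squares matter) gives (32, 47); check 32² + 47² = 1024 + 2209 = 3233 ✓.
  Scale by k = 4: (4·32, 4·47) = (128, 188).
Step 4: Order so x ≤ y and verify: 128² + 188² = 16384 + 35344 = 51728 = n. ✓

n = 51728 = 128² + 188² (one valid representation with x ≤ y).


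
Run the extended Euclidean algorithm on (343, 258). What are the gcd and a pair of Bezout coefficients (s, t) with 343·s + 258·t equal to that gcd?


Euclidean algorithm on (343, 258) — divide until remainder is 0:
  343 = 1 · 258 + 85
  258 = 3 · 85 + 3
  85 = 28 · 3 + 1
  3 = 3 · 1 + 0
gcd(343, 258) = 1.
Track Bezout coefficients alongside the remainders: start with r₀ = 343 = a·1 + b·0 (s = 1, t = 0) and r₁ = 258 = a·0 + b·1 (s = 0, t = 1); each new remainder r_{k+1} = r_{k-1} − q_k·r_k inherits s_{k+1} = s_{k-1} − q_k·s_k, t_{k+1} = t_{k-1} − q_k·t_k, so r_k = a·s_k + b·t_k at every step:
  q = 1: r = 85, s = 1 − 1·0 = 1, t = 0 − 1·1 = -1  (check: 343·1 + 258·(-1) = 85)
  q = 3: r = 3, s = 0 − 3·1 = -3, t = 1 − 3·(-1) = 4  (check: 343·(-3) + 258·4 = 3)
  q = 28: r = 1, s = 1 − 28·(-3) = 85, t = -1 − 28·4 = -113  (check: 343·85 + 258·(-113) = 1)
The row with r = 1 (the gcd) gives the Bezout coefficients s = 85, t = -113.
Result: 343 · (85) + 258 · (-113) = 1.

gcd(343, 258) = 1; s = 85, t = -113 (check: 343·85 + 258·(-113) = 1).


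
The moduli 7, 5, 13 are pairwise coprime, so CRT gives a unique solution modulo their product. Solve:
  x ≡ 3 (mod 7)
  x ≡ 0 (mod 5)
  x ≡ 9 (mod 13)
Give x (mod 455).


Moduli 7, 5, 13 are pairwise coprime; by CRT there is a unique solution modulo M = 7 · 5 · 13 = 455.
Solve pairwise, accumulating the modulus:
  Start with x ≡ 3 (mod 7).
  Combine with x ≡ 0 (mod 5): since gcd(7, 5) = 1, we get a unique residue mod 35.
    Write x = 3 + 7·t and substitute into x ≡ 0 (mod 5): 7·t ≡ 0 − 3 = -3 (mod 5).
    Reduce coefficients mod 5: 2·t ≡ 2 (mod 5).
    The inverse of 2 mod 5 is 3 (since 2·3 = 6 = 1·5 + 1), so t ≡ 3·2 = 6 ≡ 1 (mod 5).
    Then x = 3 + 7·1 = 10, valid modulo lcm(7, 5) = 35: x ≡ 10 (mod 35).
  Combine with x ≡ 9 (mod 13): since gcd(35, 13) = 1, we get a unique residue mod 455.
    Write x = 10 + 35·t and substitute into x ≡ 9 (mod 13): 35·t ≡ 9 − 10 = -1 (mod 13).
    Reduce coefficients mod 13: 9·t ≡ 12 (mod 13).
    The inverse of 9 mod 13 is 3 (since 9·3 = 27 = 2·13 + 1), so t ≡ 3·12 = 36 ≡ 10 (mod 13).
    Then x = 10 + 35·10 = 360, valid modulo lcm(35, 13) = 455: x ≡ 360 (mod 455).
Verify: 360 mod 7 = 3 ✓, 360 mod 5 = 0 ✓, 360 mod 13 = 9 ✓.

x ≡ 360 (mod 455).


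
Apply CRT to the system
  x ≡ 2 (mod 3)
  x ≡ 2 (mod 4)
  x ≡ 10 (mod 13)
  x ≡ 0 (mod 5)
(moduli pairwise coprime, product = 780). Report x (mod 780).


Product of moduli M = 3 · 4 · 13 · 5 = 780.
Merge one congruence at a time:
  Start: x ≡ 2 (mod 3).
  Combine with x ≡ 2 (mod 4); new modulus lcm = 12.
    Write x = 2 + 3·t and substitute into x ≡ 2 (mod 4): 3·t ≡ 2 − 2 = 0 (mod 4).
    The inverse of 3 mod 4 is 3 (since 3·3 = 9 = 2·4 + 1), so t ≡ 3·0 = 0 ≡ 0 (mod 4).
    Then x = 2 + 3·0 = 2, valid modulo lcm(3, 4) = 12: x ≡ 2 (mod 12).
  Combine with x ≡ 10 (mod 13); new modulus lcm = 156.
    Write x = 2 + 12·t and substitute into x ≡ 10 (mod 13): 12·t ≡ 10 − 2 = 8 (mod 13).
    The inverse of 12 mod 13 is 12 (since 12·12 = 144 = 11·13 + 1), so t ≡ 12·8 = 96 ≡ 5 (mod 13).
    Then x = 2 + 12·5 = 62, valid modulo lcm(12, 13) = 156: x ≡ 62 (mod 156).
  Combine with x ≡ 0 (mod 5); new modulus lcm = 780.
    Write x = 62 + 156·t and substitute into x ≡ 0 (mod 5): 156·t ≡ 0 − 62 = -62 (mod 5).
    Reduce coefficients mod 5: 1·t ≡ 3 (mod 5).
    So t ≡ 3 (mod 5).
    Then x = 62 + 156·3 = 530, valid modulo lcm(156, 5) = 780: x ≡ 530 (mod 780).
Verify against each original: 530 mod 3 = 2, 530 mod 4 = 2, 530 mod 13 = 10, 530 mod 5 = 0.

x ≡ 530 (mod 780).


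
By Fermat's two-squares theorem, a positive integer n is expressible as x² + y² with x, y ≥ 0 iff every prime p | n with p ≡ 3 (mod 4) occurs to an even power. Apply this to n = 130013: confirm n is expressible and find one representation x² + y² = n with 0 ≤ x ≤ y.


Step 1: Factor n = 130013 = 13 · 73 · 137.
Step 2: Check the mod-4 condition on each prime factor: 13 ≡ 1 (mod 4), exponent 1; 73 ≡ 1 (mod 4), exponent 1; 137 ≡ 1 (mod 4), exponent 1.
All primes ≡ 3 (mod 4) appear to even exponent (or don't appear), so by the two-squares theorem n IS expressible as a sum of two squares.
Step 3: Build a representation. Here n = 13 · 73 · 137 is a product of primes ≡ 1 (mod 4). Each prime p ≡ 1 (mod 4) is itself a sum of two squares; find a² by testing p − a² for a perfect square:
  13: 13 − 1² = 12, 13 − 2² = 9 = 3² ⇒ 13 = 2² + 3².
  73: 73 − 1² = 72, 73 − 2² = 69, 73 − 3² = 64 = 8² ⇒ 73 = 3² + 8².
  137: 137 − 1² = 136, 137 − 2² = 133, 137 − 3² = 128, 137 − 4² = 121 = 11² ⇒ 137 = 4² + 11².
  Combine using the Brahmagupta–Fibonacci identity (a² + b²)(c² + d²) = (ac − bd)² + (ad + bc)² = (ac + bd)² + (ad − bc)²:
  13 · 73 = 949: from (2² + 3²)(3² + 8²), take (2·3 − 3·8, 2·8 + 3·3) = (6 − 24, 16 + 9) = (-18, 25); dropping signs (only squares matter) gives (18, 25); check 18² + 25² = 324 + 625 = 949 ✓.
  949 · 137 = 130013: from (18² + 25²)(4² + 11²), take (18·4 − 25·11, 18·11 + 25·4) = (72 − 275, 198 + 100) = (-203, 298); dropping signs (only squares matter) gives (203, 298); check 203² + 298² = 41209 + 88804 = 130013 ✓.
Step 4: Order so x ≤ y and verify: 203² + 298² = 41209 + 88804 = 130013 = n. ✓

n = 130013 = 203² + 298² (one valid representation with x ≤ y).


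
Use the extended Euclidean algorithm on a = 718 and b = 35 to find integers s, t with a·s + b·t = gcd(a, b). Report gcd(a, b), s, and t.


Euclidean algorithm on (718, 35) — divide until remainder is 0:
  718 = 20 · 35 + 18
  35 = 1 · 18 + 17
  18 = 1 · 17 + 1
  17 = 17 · 1 + 0
gcd(718, 35) = 1.
Track Bezout coefficients alongside the remainders: start with r₀ = 718 = a·1 + b·0 (s = 1, t = 0) and r₁ = 35 = a·0 + b·1 (s = 0, t = 1); each new remainder r_{k+1} = r_{k-1} − q_k·r_k inherits s_{k+1} = s_{k-1} − q_k·s_k, t_{k+1} = t_{k-1} − q_k·t_k, so r_k = a·s_k + b·t_k at every step:
  q = 20: r = 18, s = 1 − 20·0 = 1, t = 0 − 20·1 = -20  (check: 718·1 + 35·(-20) = 18)
  q = 1: r = 17, s = 0 − 1·1 = -1, t = 1 − 1·(-20) = 21  (check: 718·(-1) + 35·21 = 17)
  q = 1: r = 1, s = 1 − 1·(-1) = 2, t = -20 − 1·21 = -41  (check: 718·2 + 35·(-41) = 1)
The row with r = 1 (the gcd) gives the Bezout coefficients s = 2, t = -41.
Result: 718 · (2) + 35 · (-41) = 1.

gcd(718, 35) = 1; s = 2, t = -41 (check: 718·2 + 35·(-41) = 1).


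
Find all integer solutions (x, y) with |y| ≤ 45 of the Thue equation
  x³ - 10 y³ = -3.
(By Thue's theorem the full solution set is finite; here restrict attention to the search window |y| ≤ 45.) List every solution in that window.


The equation is x³ - 10y³ = -3. For fixed y, x³ = 10·y³ − 3, so a solution requires the RHS to be a perfect cube.
Strategy: iterate y from -45 to 45, compute RHS = 10·y³ − 3, and check whether it is a (positive or negative) perfect cube.
Check small values of y:
  y = 0: RHS = -3 is not a perfect cube.
  y = 1: RHS = 7 is not a perfect cube.
  y = -1: RHS = -13 is not a perfect cube.
  y = 2: RHS = 77 is not a perfect cube.
  y = -2: RHS = -83 is not a perfect cube.
  y = 3: RHS = 267 is not a perfect cube.
  y = -3: RHS = -273 is not a perfect cube.
Continuing the search up to |y| = 45 finds no solutions either.
No (x, y) in the scanned range satisfies the equation.

No integer solutions with |y| ≤ 45.


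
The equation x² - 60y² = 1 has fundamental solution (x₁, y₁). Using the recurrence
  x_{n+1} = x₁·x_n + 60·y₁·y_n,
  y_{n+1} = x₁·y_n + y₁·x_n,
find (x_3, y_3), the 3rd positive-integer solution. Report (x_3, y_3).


Step 1: Find the fundamental solution (x₁, y₁) of x² - 60y² = 1.
  Expand √60 as a continued fraction. a₀ = ⌊√60⌋ = 7; iterate m_{k+1} = d_k·a_k − m_k, d_{k+1} = (60 − m_{k+1}²)/d_k, a_{k+1} = ⌊(a₀ + m_{k+1})/d_{k+1}⌋ (starting m₀ = 0, d₀ = 1), with convergents p_k = a_k·p_{k-1} + p_{k-2}, q_k = a_k·q_{k-1} + q_{k-2} (p₋₁ = 1, q₋₁ = 0):
  k = 0: a₀ = 7; p₀/q₀ = 7/1; p₀² − 60·q₀² = 49 − 60 = -11.
  k = 1: m = 7, d = 11, a = ⌊(7 + 7)/11⌋ = 1; p/q = (1·7 + 1)/(1·1 + 0) = 8/1; p² − 60·q² = 64 − 60 = 4.
  k = 2: m = 4, d = 4, a = ⌊(7 + 4)/4⌋ = 2; p/q = (2·8 + 7)/(2·1 + 1) = 23/3; p² − 60·q² = 529 − 540 = -11.
  k = 3: m = 4, d = 11, a = ⌊(7 + 4)/11⌋ = 1; p/q = (1·23 + 8)/(1·3 + 1) = 31/4; p² − 60·q² = 961 − 960 = 1.
  The first convergent with p² − 60·q² = 1 gives the fundamental solution (x₁, y₁) = (31, 4).
Step 2: Apply the recurrence (x_{n+1}, y_{n+1}) = (x₁x_n + 60y₁y_n, x₁y_n + y₁x_n) repeatedly.
  From (x_1, y_1) = (31, 4): x_2 = 31·31 + 60·4·4 = 1921; y_2 = 31·4 + 4·31 = 248.
  From (x_2, y_2) = (1921, 248): x_3 = 31·1921 + 60·4·248 = 119071; y_3 = 31·248 + 4·1921 = 15372.
Step 3: Verify x_3² - 60·y_3² = 14177903041 - 14177903040 = 1 (should be 1). ✓

(x_1, y_1) = (31, 4); (x_3, y_3) = (119071, 15372).


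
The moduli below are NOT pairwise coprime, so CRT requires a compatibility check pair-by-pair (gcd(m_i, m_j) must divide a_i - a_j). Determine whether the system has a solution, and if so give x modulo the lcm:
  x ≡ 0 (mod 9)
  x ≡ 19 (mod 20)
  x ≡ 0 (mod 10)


Moduli 9, 20, 10 are not pairwise coprime, so CRT works modulo lcm(m_i) when all pairwise compatibility conditions hold.
Pairwise compatibility: gcd(m_i, m_j) must divide a_i - a_j for every pair.
Merge one congruence at a time:
  Start: x ≡ 0 (mod 9).
  Combine with x ≡ 19 (mod 20): gcd(9, 20) = 1; 19 - 0 = 19, which IS divisible by 1, so compatible.
    Write x = 0 + 9·t and substitute into x ≡ 19 (mod 20): 9·t ≡ 19 − 0 = 19 (mod 20).
    The inverse of 9 mod 20 is 9 (since 9·9 = 81 = 4·20 + 1), so t ≡ 9·19 = 171 ≡ 11 (mod 20).
    Then x = 0 + 9·11 = 99, valid modulo lcm(9, 20) = 180: x ≡ 99 (mod 180).
  Combine with x ≡ 0 (mod 10): gcd(180, 10) = 10, and 0 - 99 = -99 is NOT divisible by 10.
    ⇒ system is inconsistent (no integer solution).

No solution (the system is inconsistent).


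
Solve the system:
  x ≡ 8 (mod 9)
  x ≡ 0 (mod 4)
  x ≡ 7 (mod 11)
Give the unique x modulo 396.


Moduli 9, 4, 11 are pairwise coprime; by CRT there is a unique solution modulo M = 9 · 4 · 11 = 396.
Solve pairwise, accumulating the modulus:
  Start with x ≡ 8 (mod 9).
  Combine with x ≡ 0 (mod 4): since gcd(9, 4) = 1, we get a unique residue mod 36.
    Write x = 8 + 9·t and substitute into x ≡ 0 (mod 4): 9·t ≡ 0 − 8 = -8 (mod 4).
    Reduce coefficients mod 4: 1·t ≡ 0 (mod 4).
    So t ≡ 0 (mod 4).
    Then x = 8 + 9·0 = 8, valid modulo lcm(9, 4) = 36: x ≡ 8 (mod 36).
  Combine with x ≡ 7 (mod 11): since gcd(36, 11) = 1, we get a unique residue mod 396.
    Write x = 8 + 36·t and substitute into x ≡ 7 (mod 11): 36·t ≡ 7 − 8 = -1 (mod 11).
    Reduce coefficients mod 11: 3·t ≡ 10 (mod 11).
    The inverse of 3 mod 11 is 4 (since 3·4 = 12 = 1·11 + 1), so t ≡ 4·10 = 40 ≡ 7 (mod 11).
    Then x = 8 + 36·7 = 260, valid modulo lcm(36, 11) = 396: x ≡ 260 (mod 396).
Verify: 260 mod 9 = 8 ✓, 260 mod 4 = 0 ✓, 260 mod 11 = 7 ✓.

x ≡ 260 (mod 396).


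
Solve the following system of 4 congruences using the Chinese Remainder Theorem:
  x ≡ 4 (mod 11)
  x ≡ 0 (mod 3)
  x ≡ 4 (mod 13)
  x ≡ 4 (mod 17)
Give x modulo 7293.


Product of moduli M = 11 · 3 · 13 · 17 = 7293.
Merge one congruence at a time:
  Start: x ≡ 4 (mod 11).
  Combine with x ≡ 0 (mod 3); new modulus lcm = 33.
    Write x = 4 + 11·t and substitute into x ≡ 0 (mod 3): 11·t ≡ 0 − 4 = -4 (mod 3).
    Reduce coefficients mod 3: 2·t ≡ 2 (mod 3).
    The inverse of 2 mod 3 is 2 (since 2·2 = 4 = 1·3 + 1), so t ≡ 2·2 = 4 ≡ 1 (mod 3).
    Then x = 4 + 11·1 = 15, valid modulo lcm(11, 3) = 33: x ≡ 15 (mod 33).
  Combine with x ≡ 4 (mod 13); new modulus lcm = 429.
    Write x = 15 + 33·t and substitute into x ≡ 4 (mod 13): 33·t ≡ 4 − 15 = -11 (mod 13).
    Reduce coefficients mod 13: 7·t ≡ 2 (mod 13).
    The inverse of 7 mod 13 is 2 (since 7·2 = 14 = 1·13 + 1), so t ≡ 2·2 = 4 ≡ 4 (mod 13).
    Then x = 15 + 33·4 = 147, valid modulo lcm(33, 13) = 429: x ≡ 147 (mod 429).
  Combine with x ≡ 4 (mod 17); new modulus lcm = 7293.
    Write x = 147 + 429·t and substitute into x ≡ 4 (mod 17): 429·t ≡ 4 − 147 = -143 (mod 17).
    Reduce coefficients mod 17: 4·t ≡ 10 (mod 17).
    The inverse of 4 mod 17 is 13 (since 4·13 = 52 = 3·17 + 1), so t ≡ 13·10 = 130 ≡ 11 (mod 17).
    Then x = 147 + 429·11 = 4866, valid modulo lcm(429, 17) = 7293: x ≡ 4866 (mod 7293).
Verify against each original: 4866 mod 11 = 4, 4866 mod 3 = 0, 4866 mod 13 = 4, 4866 mod 17 = 4.

x ≡ 4866 (mod 7293).


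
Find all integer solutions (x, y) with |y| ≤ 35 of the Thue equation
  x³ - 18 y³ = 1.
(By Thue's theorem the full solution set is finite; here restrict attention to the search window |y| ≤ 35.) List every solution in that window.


The equation is x³ - 18y³ = 1. For fixed y, x³ = 18·y³ + 1, so a solution requires the RHS to be a perfect cube.
Strategy: iterate y from -35 to 35, compute RHS = 18·y³ + 1, and check whether it is a (positive or negative) perfect cube.
Check small values of y:
  y = 0: RHS = 1 = (1)³ ⇒ x = 1 works.
  y = 1: RHS = 19 is not a perfect cube.
  y = -1: RHS = -17 is not a perfect cube.
  y = 2: RHS = 145 is not a perfect cube.
  y = -2: RHS = -143 is not a perfect cube.
  y = 3: RHS = 487 is not a perfect cube.
  y = -3: RHS = -485 is not a perfect cube.
Continuing the search up to |y| = 35 finds no further solutions beyond those listed.
Collected solutions: (1, 0).

Solutions (with |y| ≤ 35): (1, 0).


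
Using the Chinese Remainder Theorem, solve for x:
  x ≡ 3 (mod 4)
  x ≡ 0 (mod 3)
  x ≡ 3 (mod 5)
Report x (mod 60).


Moduli 4, 3, 5 are pairwise coprime; by CRT there is a unique solution modulo M = 4 · 3 · 5 = 60.
Solve pairwise, accumulating the modulus:
  Start with x ≡ 3 (mod 4).
  Combine with x ≡ 0 (mod 3): since gcd(4, 3) = 1, we get a unique residue mod 12.
    Write x = 3 + 4·t and substitute into x ≡ 0 (mod 3): 4·t ≡ 0 − 3 = -3 (mod 3).
    Reduce coefficients mod 3: 1·t ≡ 0 (mod 3).
    So t ≡ 0 (mod 3).
    Then x = 3 + 4·0 = 3, valid modulo lcm(4, 3) = 12: x ≡ 3 (mod 12).
  Combine with x ≡ 3 (mod 5): since gcd(12, 5) = 1, we get a unique residue mod 60.
    Write x = 3 + 12·t and substitute into x ≡ 3 (mod 5): 12·t ≡ 3 − 3 = 0 (mod 5).
    Reduce coefficients mod 5: 2·t ≡ 0 (mod 5).
    The inverse of 2 mod 5 is 3 (since 2·3 = 6 = 1·5 + 1), so t ≡ 3·0 = 0 ≡ 0 (mod 5).
    Then x = 3 + 12·0 = 3, valid modulo lcm(12, 5) = 60: x ≡ 3 (mod 60).
Verify: 3 mod 4 = 3 ✓, 3 mod 3 = 0 ✓, 3 mod 5 = 3 ✓.

x ≡ 3 (mod 60).


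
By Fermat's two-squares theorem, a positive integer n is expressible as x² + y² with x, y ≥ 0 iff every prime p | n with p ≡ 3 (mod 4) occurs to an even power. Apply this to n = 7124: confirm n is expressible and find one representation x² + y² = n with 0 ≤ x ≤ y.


Step 1: Factor n = 7124 = 2^2 · 13 · 137.
Step 2: Check the mod-4 condition on each prime factor: 2 = 2 (special); 13 ≡ 1 (mod 4), exponent 1; 137 ≡ 1 (mod 4), exponent 1.
All primes ≡ 3 (mod 4) appear to even exponent (or don't appear), so by the two-squares theorem n IS expressible as a sum of two squares.
Step 3: Build a representation. Group n = k² · m with k = 2 and m = 13 · 137 = 1781 (a product of primes ≡ 1 (mod 4)); a representation of m scales to one of n via (k·x)² + (k·y)² = k²(x² + y²). Each prime p ≡ 1 (mod 4) is itself a sum of two squares; find a² by testing p − a² for a perfect square:
  13: 13 − 1² = 12, 13 − 2² = 9 = 3² ⇒ 13 = 2² + 3².
  137: 137 − 1² = 136, 137 − 2² = 133, 137 − 3² = 128, 137 − 4² = 121 = 11² ⇒ 137 = 4² + 11².
  Combine using the Brahmagupta–Fibonacci identity (a² + b²)(c² + d²) = (ac − bd)² + (ad + bc)² = (ac + bd)² + (ad − bc)²:
  13 · 137 = 1781: from (2² + 3²)(4² + 11²), take (2·4 − 3·11, 2·11 + 3·4) = (8 − 33, 22 + 12) = (-25, 34); dropping signs (only squares matter) gives (25, 34); check 25² + 34² = 625 + 1156 = 1781 ✓.
  Scale by k = 2: (2·25, 2·34) = (50, 68).
Step 4: Order so x ≤ y and verify: 50² + 68² = 2500 + 4624 = 7124 = n. ✓

n = 7124 = 50² + 68² (one valid representation with x ≤ y).


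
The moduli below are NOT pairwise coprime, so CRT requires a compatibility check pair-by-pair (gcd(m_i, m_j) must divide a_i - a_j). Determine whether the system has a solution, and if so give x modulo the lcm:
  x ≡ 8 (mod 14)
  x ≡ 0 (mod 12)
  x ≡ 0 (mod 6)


Moduli 14, 12, 6 are not pairwise coprime, so CRT works modulo lcm(m_i) when all pairwise compatibility conditions hold.
Pairwise compatibility: gcd(m_i, m_j) must divide a_i - a_j for every pair.
Merge one congruence at a time:
  Start: x ≡ 8 (mod 14).
  Combine with x ≡ 0 (mod 12): gcd(14, 12) = 2; 0 - 8 = -8, which IS divisible by 2, so compatible.
    Write x = 8 + 14·t and substitute into x ≡ 0 (mod 12): 14·t ≡ 0 − 8 = -8 (mod 12).
    Divide the congruence (and modulus) by g = 2: 7·t ≡ -4 (mod 6).
    Reduce coefficients mod 6: 1·t ≡ 2 (mod 6).
    So t ≡ 2 (mod 6).
    Then x = 8 + 14·2 = 36, valid modulo lcm(14, 12) = 84: x ≡ 36 (mod 84).
  Combine with x ≡ 0 (mod 6): gcd(84, 6) = 6; 0 - 36 = -36, which IS divisible by 6, so compatible.
    Write x = 36 + 84·t and substitute into x ≡ 0 (mod 6): 84·t ≡ 0 − 36 = -36 (mod 6).
    Divide the congruence (and modulus) by g = 6: 14·t ≡ -6 (mod 1).
    Modulo 1 every t works; take t = 0.
    Then x = 36 + 84·0 = 36, valid modulo lcm(84, 6) = 84: x ≡ 36 (mod 84).
Verify: 36 mod 14 = 8, 36 mod 12 = 0, 36 mod 6 = 0.

x ≡ 36 (mod 84).


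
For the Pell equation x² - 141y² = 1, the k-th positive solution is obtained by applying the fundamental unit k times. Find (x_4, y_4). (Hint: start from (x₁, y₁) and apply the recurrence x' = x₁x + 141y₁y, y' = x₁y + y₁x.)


Step 1: Find the fundamental solution (x₁, y₁) of x² - 141y² = 1.
  Expand √141 as a continued fraction. a₀ = ⌊√141⌋ = 11; iterate m_{k+1} = d_k·a_k − m_k, d_{k+1} = (141 − m_{k+1}²)/d_k, a_{k+1} = ⌊(a₀ + m_{k+1})/d_{k+1}⌋ (starting m₀ = 0, d₀ = 1), with convergents p_k = a_k·p_{k-1} + p_{k-2}, q_k = a_k·q_{k-1} + q_{k-2} (p₋₁ = 1, q₋₁ = 0):
  k = 0: a₀ = 11; p₀/q₀ = 11/1; p₀² − 141·q₀² = 121 − 141 = -20.
  k = 1: m = 11, d = 20, a = ⌊(11 + 11)/20⌋ = 1; p/q = (1·11 + 1)/(1·1 + 0) = 12/1; p² − 141·q² = 144 − 141 = 3.
  k = 2: m = 9, d = 3, a = ⌊(11 + 9)/3⌋ = 6; p/q = (6·12 + 11)/(6·1 + 1) = 83/7; p² − 141·q² = 6889 − 6909 = -20.
  k = 3: m = 9, d = 20, a = ⌊(11 + 9)/20⌋ = 1; p/q = (1·83 + 12)/(1·7 + 1) = 95/8; p² − 141·q² = 9025 − 9024 = 1.
  The first convergent with p² − 141·q² = 1 gives the fundamental solution (x₁, y₁) = (95, 8).
Step 2: Apply the recurrence (x_{n+1}, y_{n+1}) = (x₁x_n + 141y₁y_n, x₁y_n + y₁x_n) repeatedly.
  From (x_1, y_1) = (95, 8): x_2 = 95·95 + 141·8·8 = 18049; y_2 = 95·8 + 8·95 = 1520.
  From (x_2, y_2) = (18049, 1520): x_3 = 95·18049 + 141·8·1520 = 3429215; y_3 = 95·1520 + 8·18049 = 288792.
  From (x_3, y_3) = (3429215, 288792): x_4 = 95·3429215 + 141·8·288792 = 651532801; y_4 = 95·288792 + 8·3429215 = 54868960.
Step 3: Verify x_4² - 141·y_4² = 424494990778905601 - 424494990778905600 = 1 (should be 1). ✓

(x_1, y_1) = (95, 8); (x_4, y_4) = (651532801, 54868960).


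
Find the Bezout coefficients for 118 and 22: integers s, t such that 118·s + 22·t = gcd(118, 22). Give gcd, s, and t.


Euclidean algorithm on (118, 22) — divide until remainder is 0:
  118 = 5 · 22 + 8
  22 = 2 · 8 + 6
  8 = 1 · 6 + 2
  6 = 3 · 2 + 0
gcd(118, 22) = 2.
Track Bezout coefficients alongside the remainders: start with r₀ = 118 = a·1 + b·0 (s = 1, t = 0) and r₁ = 22 = a·0 + b·1 (s = 0, t = 1); each new remainder r_{k+1} = r_{k-1} − q_k·r_k inherits s_{k+1} = s_{k-1} − q_k·s_k, t_{k+1} = t_{k-1} − q_k·t_k, so r_k = a·s_k + b·t_k at every step:
  q = 5: r = 8, s = 1 − 5·0 = 1, t = 0 − 5·1 = -5  (check: 118·1 + 22·(-5) = 8)
  q = 2: r = 6, s = 0 − 2·1 = -2, t = 1 − 2·(-5) = 11  (check: 118·(-2) + 22·11 = 6)
  q = 1: r = 2, s = 1 − 1·(-2) = 3, t = -5 − 1·11 = -16  (check: 118·3 + 22·(-16) = 2)
The row with r = 2 (the gcd) gives the Bezout coefficients s = 3, t = -16.
Result: 118 · (3) + 22 · (-16) = 2.

gcd(118, 22) = 2; s = 3, t = -16 (check: 118·3 + 22·(-16) = 2).


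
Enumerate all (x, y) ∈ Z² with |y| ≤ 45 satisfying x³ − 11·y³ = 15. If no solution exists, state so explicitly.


The equation is x³ - 11y³ = 15. For fixed y, x³ = 11·y³ + 15, so a solution requires the RHS to be a perfect cube.
Strategy: iterate y from -45 to 45, compute RHS = 11·y³ + 15, and check whether it is a (positive or negative) perfect cube.
Check small values of y:
  y = 0: RHS = 15 is not a perfect cube.
  y = 1: RHS = 26 is not a perfect cube.
  y = -1: RHS = 4 is not a perfect cube.
  y = 2: RHS = 103 is not a perfect cube.
  y = -2: RHS = -73 is not a perfect cube.
  y = 3: RHS = 312 is not a perfect cube.
  y = -3: RHS = -282 is not a perfect cube.
Continuing the search up to |y| = 45 finds no solutions either.
No (x, y) in the scanned range satisfies the equation.

No integer solutions with |y| ≤ 45.


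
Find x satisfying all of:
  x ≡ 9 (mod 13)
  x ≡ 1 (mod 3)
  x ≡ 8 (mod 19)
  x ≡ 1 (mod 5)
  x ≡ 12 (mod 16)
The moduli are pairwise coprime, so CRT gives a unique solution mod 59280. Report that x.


Product of moduli M = 13 · 3 · 19 · 5 · 16 = 59280.
Merge one congruence at a time:
  Start: x ≡ 9 (mod 13).
  Combine with x ≡ 1 (mod 3); new modulus lcm = 39.
    Write x = 9 + 13·t and substitute into x ≡ 1 (mod 3): 13·t ≡ 1 − 9 = -8 (mod 3).
    Reduce coefficients mod 3: 1·t ≡ 1 (mod 3).
    So t ≡ 1 (mod 3).
    Then x = 9 + 13·1 = 22, valid modulo lcm(13, 3) = 39: x ≡ 22 (mod 39).
  Combine with x ≡ 8 (mod 19); new modulus lcm = 741.
    Write x = 22 + 39·t and substitute into x ≡ 8 (mod 19): 39·t ≡ 8 − 22 = -14 (mod 19).
    Reduce coefficients mod 19: 1·t ≡ 5 (mod 19).
    So t ≡ 5 (mod 19).
    Then x = 22 + 39·5 = 217, valid modulo lcm(39, 19) = 741: x ≡ 217 (mod 741).
  Combine with x ≡ 1 (mod 5); new modulus lcm = 3705.
    Write x = 217 + 741·t and substitute into x ≡ 1 (mod 5): 741·t ≡ 1 − 217 = -216 (mod 5).
    Reduce coefficients mod 5: 1·t ≡ 4 (mod 5).
    So t ≡ 4 (mod 5).
    Then x = 217 + 741·4 = 3181, valid modulo lcm(741, 5) = 3705: x ≡ 3181 (mod 3705).
  Combine with x ≡ 12 (mod 16); new modulus lcm = 59280.
    Write x = 3181 + 3705·t and substitute into x ≡ 12 (mod 16): 3705·t ≡ 12 − 3181 = -3169 (mod 16).
    Reduce coefficients mod 16: 9·t ≡ 15 (mod 16).
    The inverse of 9 mod 16 is 9 (since 9·9 = 81 = 5·16 + 1), so t ≡ 9·15 = 135 ≡ 7 (mod 16).
    Then x = 3181 + 3705·7 = 29116, valid modulo lcm(3705, 16) = 59280: x ≡ 29116 (mod 59280).
Verify against each original: 29116 mod 13 = 9, 29116 mod 3 = 1, 29116 mod 19 = 8, 29116 mod 5 = 1, 29116 mod 16 = 12.

x ≡ 29116 (mod 59280).


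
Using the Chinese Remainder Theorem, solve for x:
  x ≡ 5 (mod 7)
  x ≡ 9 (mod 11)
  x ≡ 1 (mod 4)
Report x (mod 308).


Moduli 7, 11, 4 are pairwise coprime; by CRT there is a unique solution modulo M = 7 · 11 · 4 = 308.
Solve pairwise, accumulating the modulus:
  Start with x ≡ 5 (mod 7).
  Combine with x ≡ 9 (mod 11): since gcd(7, 11) = 1, we get a unique residue mod 77.
    Write x = 5 + 7·t and substitute into x ≡ 9 (mod 11): 7·t ≡ 9 − 5 = 4 (mod 11).
    The inverse of 7 mod 11 is 8 (since 7·8 = 56 = 5·11 + 1), so t ≡ 8·4 = 32 ≡ 10 (mod 11).
    Then x = 5 + 7·10 = 75, valid modulo lcm(7, 11) = 77: x ≡ 75 (mod 77).
  Combine with x ≡ 1 (mod 4): since gcd(77, 4) = 1, we get a unique residue mod 308.
    Write x = 75 + 77·t and substitute into x ≡ 1 (mod 4): 77·t ≡ 1 − 75 = -74 (mod 4).
    Reduce coefficients mod 4: 1·t ≡ 2 (mod 4).
    So t ≡ 2 (mod 4).
    Then x = 75 + 77·2 = 229, valid modulo lcm(77, 4) = 308: x ≡ 229 (mod 308).
Verify: 229 mod 7 = 5 ✓, 229 mod 11 = 9 ✓, 229 mod 4 = 1 ✓.

x ≡ 229 (mod 308).


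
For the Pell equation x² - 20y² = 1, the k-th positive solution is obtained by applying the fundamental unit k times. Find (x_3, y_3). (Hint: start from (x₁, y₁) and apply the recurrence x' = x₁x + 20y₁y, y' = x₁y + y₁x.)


Step 1: Find the fundamental solution (x₁, y₁) of x² - 20y² = 1.
  Expand √20 as a continued fraction. a₀ = ⌊√20⌋ = 4; iterate m_{k+1} = d_k·a_k − m_k, d_{k+1} = (20 − m_{k+1}²)/d_k, a_{k+1} = ⌊(a₀ + m_{k+1})/d_{k+1}⌋ (starting m₀ = 0, d₀ = 1), with convergents p_k = a_k·p_{k-1} + p_{k-2}, q_k = a_k·q_{k-1} + q_{k-2} (p₋₁ = 1, q₋₁ = 0):
  k = 0: a₀ = 4; p₀/q₀ = 4/1; p₀² − 20·q₀² = 16 − 20 = -4.
  k = 1: m = 4, d = 4, a = ⌊(4 + 4)/4⌋ = 2; p/q = (2·4 + 1)/(2·1 + 0) = 9/2; p² − 20·q² = 81 − 80 = 1.
  The first convergent with p² − 20·q² = 1 gives the fundamental solution (x₁, y₁) = (9, 2).
Step 2: Apply the recurrence (x_{n+1}, y_{n+1}) = (x₁x_n + 20y₁y_n, x₁y_n + y₁x_n) repeatedly.
  From (x_1, y_1) = (9, 2): x_2 = 9·9 + 20·2·2 = 161; y_2 = 9·2 + 2·9 = 36.
  From (x_2, y_2) = (161, 36): x_3 = 9·161 + 20·2·36 = 2889; y_3 = 9·36 + 2·161 = 646.
Step 3: Verify x_3² - 20·y_3² = 8346321 - 8346320 = 1 (should be 1). ✓

(x_1, y_1) = (9, 2); (x_3, y_3) = (2889, 646).


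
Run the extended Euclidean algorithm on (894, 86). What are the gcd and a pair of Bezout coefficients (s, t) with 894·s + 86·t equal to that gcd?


Euclidean algorithm on (894, 86) — divide until remainder is 0:
  894 = 10 · 86 + 34
  86 = 2 · 34 + 18
  34 = 1 · 18 + 16
  18 = 1 · 16 + 2
  16 = 8 · 2 + 0
gcd(894, 86) = 2.
Track Bezout coefficients alongside the remainders: start with r₀ = 894 = a·1 + b·0 (s = 1, t = 0) and r₁ = 86 = a·0 + b·1 (s = 0, t = 1); each new remainder r_{k+1} = r_{k-1} − q_k·r_k inherits s_{k+1} = s_{k-1} − q_k·s_k, t_{k+1} = t_{k-1} − q_k·t_k, so r_k = a·s_k + b·t_k at every step:
  q = 10: r = 34, s = 1 − 10·0 = 1, t = 0 − 10·1 = -10  (check: 894·1 + 86·(-10) = 34)
  q = 2: r = 18, s = 0 − 2·1 = -2, t = 1 − 2·(-10) = 21  (check: 894·(-2) + 86·21 = 18)
  q = 1: r = 16, s = 1 − 1·(-2) = 3, t = -10 − 1·21 = -31  (check: 894·3 + 86·(-31) = 16)
  q = 1: r = 2, s = -2 − 1·3 = -5, t = 21 − 1·(-31) = 52  (check: 894·(-5) + 86·52 = 2)
The row with r = 2 (the gcd) gives the Bezout coefficients s = -5, t = 52.
Result: 894 · (-5) + 86 · (52) = 2.

gcd(894, 86) = 2; s = -5, t = 52 (check: 894·(-5) + 86·52 = 2).


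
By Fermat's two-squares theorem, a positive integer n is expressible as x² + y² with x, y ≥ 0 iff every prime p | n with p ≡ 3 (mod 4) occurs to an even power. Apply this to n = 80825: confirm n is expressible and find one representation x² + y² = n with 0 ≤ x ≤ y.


Step 1: Factor n = 80825 = 5^2 · 53 · 61.
Step 2: Check the mod-4 condition on each prime factor: 5 ≡ 1 (mod 4), exponent 2; 53 ≡ 1 (mod 4), exponent 1; 61 ≡ 1 (mod 4), exponent 1.
All primes ≡ 3 (mod 4) appear to even exponent (or don't appear), so by the two-squares theorem n IS expressible as a sum of two squares.
Step 3: Build a representation. Group n = k² · m with k = 5 and m = 53 · 61 = 3233 (a product of primes ≡ 1 (mod 4)); a representation of m scales to one of n via (k·x)² + (k·y)² = k²(x² + y²). Each prime p ≡ 1 (mod 4) is itself a sum of two squares; find a² by testing p − a² for a perfect square:
  53: 53 − 1² = 52, 53 − 2² = 49 = 7² ⇒ 53 = 2² + 7².
  61: 61 − 1² = 60, 61 − 2² = 57, 61 − 3² = 52, 61 − 4² = 45, 61 − 5² = 36 = 6² ⇒ 61 = 5² + 6².
  Combine using the Brahmagupta–Fibonacci identity (a² + b²)(c² + d²) = (ac − bd)² + (ad + bc)² = (ac + bd)² + (ad − bc)²:
  53 · 61 = 3233: from (2² + 7²)(5² + 6²), take (2·5 − 7·6, 2·6 + 7·5) = (10 − 42, 12 + 35) = (-32, 47); dropping signs (only squares matter) gives (32, 47); check 32² + 47² = 1024 + 2209 = 3233 ✓.
  Scale by k = 5: (5·32, 5·47) = (160, 235).
Step 4: Order so x ≤ y and verify: 160² + 235² = 25600 + 55225 = 80825 = n. ✓

n = 80825 = 160² + 235² (one valid representation with x ≤ y).


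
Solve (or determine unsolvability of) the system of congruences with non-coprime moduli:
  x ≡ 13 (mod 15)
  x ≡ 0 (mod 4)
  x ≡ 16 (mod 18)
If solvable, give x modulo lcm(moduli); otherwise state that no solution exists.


Moduli 15, 4, 18 are not pairwise coprime, so CRT works modulo lcm(m_i) when all pairwise compatibility conditions hold.
Pairwise compatibility: gcd(m_i, m_j) must divide a_i - a_j for every pair.
Merge one congruence at a time:
  Start: x ≡ 13 (mod 15).
  Combine with x ≡ 0 (mod 4): gcd(15, 4) = 1; 0 - 13 = -13, which IS divisible by 1, so compatible.
    Write x = 13 + 15·t and substitute into x ≡ 0 (mod 4): 15·t ≡ 0 − 13 = -13 (mod 4).
    Reduce coefficients mod 4: 3·t ≡ 3 (mod 4).
    The inverse of 3 mod 4 is 3 (since 3·3 = 9 = 2·4 + 1), so t ≡ 3·3 = 9 ≡ 1 (mod 4).
    Then x = 13 + 15·1 = 28, valid modulo lcm(15, 4) = 60: x ≡ 28 (mod 60).
  Combine with x ≡ 16 (mod 18): gcd(60, 18) = 6; 16 - 28 = -12, which IS divisible by 6, so compatible.
    Write x = 28 + 60·t and substitute into x ≡ 16 (mod 18): 60·t ≡ 16 − 28 = -12 (mod 18).
    Divide the congruence (and modulus) by g = 6: 10·t ≡ -2 (mod 3).
    Reduce coefficients mod 3: 1·t ≡ 1 (mod 3).
    So t ≡ 1 (mod 3).
    Then x = 28 + 60·1 = 88, valid modulo lcm(60, 18) = 180: x ≡ 88 (mod 180).
Verify: 88 mod 15 = 13, 88 mod 4 = 0, 88 mod 18 = 16.

x ≡ 88 (mod 180).


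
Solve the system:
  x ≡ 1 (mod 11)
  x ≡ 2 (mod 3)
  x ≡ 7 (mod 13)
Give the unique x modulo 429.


Moduli 11, 3, 13 are pairwise coprime; by CRT there is a unique solution modulo M = 11 · 3 · 13 = 429.
Solve pairwise, accumulating the modulus:
  Start with x ≡ 1 (mod 11).
  Combine with x ≡ 2 (mod 3): since gcd(11, 3) = 1, we get a unique residue mod 33.
    Write x = 1 + 11·t and substitute into x ≡ 2 (mod 3): 11·t ≡ 2 − 1 = 1 (mod 3).
    Reduce coefficients mod 3: 2·t ≡ 1 (mod 3).
    The inverse of 2 mod 3 is 2 (since 2·2 = 4 = 1·3 + 1), so t ≡ 2·1 = 2 ≡ 2 (mod 3).
    Then x = 1 + 11·2 = 23, valid modulo lcm(11, 3) = 33: x ≡ 23 (mod 33).
  Combine with x ≡ 7 (mod 13): since gcd(33, 13) = 1, we get a unique residue mod 429.
    Write x = 23 + 33·t and substitute into x ≡ 7 (mod 13): 33·t ≡ 7 − 23 = -16 (mod 13).
    Reduce coefficients mod 13: 7·t ≡ 10 (mod 13).
    The inverse of 7 mod 13 is 2 (since 7·2 = 14 = 1·13 + 1), so t ≡ 2·10 = 20 ≡ 7 (mod 13).
    Then x = 23 + 33·7 = 254, valid modulo lcm(33, 13) = 429: x ≡ 254 (mod 429).
Verify: 254 mod 11 = 1 ✓, 254 mod 3 = 2 ✓, 254 mod 13 = 7 ✓.

x ≡ 254 (mod 429).


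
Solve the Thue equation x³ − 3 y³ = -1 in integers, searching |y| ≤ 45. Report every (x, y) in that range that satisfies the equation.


The equation is x³ - 3y³ = -1. For fixed y, x³ = 3·y³ − 1, so a solution requires the RHS to be a perfect cube.
Strategy: iterate y from -45 to 45, compute RHS = 3·y³ − 1, and check whether it is a (positive or negative) perfect cube.
Check small values of y:
  y = 0: RHS = -1 = (-1)³ ⇒ x = -1 works.
  y = 1: RHS = 2 is not a perfect cube.
  y = -1: RHS = -4 is not a perfect cube.
  y = 2: RHS = 23 is not a perfect cube.
  y = -2: RHS = -25 is not a perfect cube.
  y = 3: RHS = 80 is not a perfect cube.
  y = -3: RHS = -82 is not a perfect cube.
Continuing the search up to |y| = 45 finds no further solutions beyond those listed.
Collected solutions: (-1, 0).

Solutions (with |y| ≤ 45): (-1, 0).


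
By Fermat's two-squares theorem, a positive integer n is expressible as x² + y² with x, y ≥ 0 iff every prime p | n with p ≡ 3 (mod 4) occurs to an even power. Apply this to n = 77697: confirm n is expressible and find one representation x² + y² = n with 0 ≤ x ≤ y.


Step 1: Factor n = 77697 = 3^2 · 89 · 97.
Step 2: Check the mod-4 condition on each prime factor: 3 ≡ 3 (mod 4), exponent 2 (must be even); 89 ≡ 1 (mod 4), exponent 1; 97 ≡ 1 (mod 4), exponent 1.
All primes ≡ 3 (mod 4) appear to even exponent (or don't appear), so by the two-squares theorem n IS expressible as a sum of two squares.
Step 3: Build a representation. Group n = k² · m with k = 3 and m = 89 · 97 = 8633 (a product of primes ≡ 1 (mod 4)); a representation of m scales to one of n via (k·x)² + (k·y)² = k²(x² + y²). Each prime p ≡ 1 (mod 4) is itself a sum of two squares; find a² by testing p − a² for a perfect square:
  89: 89 − 1² = 88, 89 − 2² = 85, 89 − 3² = 80, 89 − 4² = 73, 89 − 5² = 64 = 8² ⇒ 89 = 5² + 8².
  97: 97 − 1² = 96, 97 − 2² = 93, 97 − 3² = 88, 97 − 4² = 81 = 9² ⇒ 97 = 4² + 9².
  Combine using the Brahmagupta–Fibonacci identity (a² + b²)(c² + d²) = (ac − bd)² + (ad + bc)² = (ac + bd)² + (ad − bc)²:
  89 · 97 = 8633: from (5² + 8²)(4² + 9²), take (5·4 − 8·9, 5·9 + 8·4) = (20 − 72, 45 + 32) = (-52, 77); dropping signs (only squares matter) gives (52, 77); check 52² + 77² = 2704 + 5929 = 8633 ✓.
  Scale by k = 3: (3·52, 3·77) = (156, 231).
Step 4: Order so x ≤ y and verify: 156² + 231² = 24336 + 53361 = 77697 = n. ✓

n = 77697 = 156² + 231² (one valid representation with x ≤ y).


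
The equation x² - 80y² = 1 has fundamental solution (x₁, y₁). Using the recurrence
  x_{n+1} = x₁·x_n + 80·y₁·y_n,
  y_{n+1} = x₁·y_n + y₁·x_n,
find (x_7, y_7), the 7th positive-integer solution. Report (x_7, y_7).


Step 1: Find the fundamental solution (x₁, y₁) of x² - 80y² = 1.
  Expand √80 as a continued fraction. a₀ = ⌊√80⌋ = 8; iterate m_{k+1} = d_k·a_k − m_k, d_{k+1} = (80 − m_{k+1}²)/d_k, a_{k+1} = ⌊(a₀ + m_{k+1})/d_{k+1}⌋ (starting m₀ = 0, d₀ = 1), with convergents p_k = a_k·p_{k-1} + p_{k-2}, q_k = a_k·q_{k-1} + q_{k-2} (p₋₁ = 1, q₋₁ = 0):
  k = 0: a₀ = 8; p₀/q₀ = 8/1; p₀² − 80·q₀² = 64 − 80 = -16.
  k = 1: m = 8, d = 16, a = ⌊(8 + 8)/16⌋ = 1; p/q = (1·8 + 1)/(1·1 + 0) = 9/1; p² − 80·q² = 81 − 80 = 1.
  The first convergent with p² − 80·q² = 1 gives the fundamental solution (x₁, y₁) = (9, 1).
Step 2: Apply the recurrence (x_{n+1}, y_{n+1}) = (x₁x_n + 80y₁y_n, x₁y_n + y₁x_n) repeatedly.
  From (x_1, y_1) = (9, 1): x_2 = 9·9 + 80·1·1 = 161; y_2 = 9·1 + 1·9 = 18.
  From (x_2, y_2) = (161, 18): x_3 = 9·161 + 80·1·18 = 2889; y_3 = 9·18 + 1·161 = 323.
  From (x_3, y_3) = (2889, 323): x_4 = 9·2889 + 80·1·323 = 51841; y_4 = 9·323 + 1·2889 = 5796.
  From (x_4, y_4) = (51841, 5796): x_5 = 9·51841 + 80·1·5796 = 930249; y_5 = 9·5796 + 1·51841 = 104005.
  From (x_5, y_5) = (930249, 104005): x_6 = 9·930249 + 80·1·104005 = 16692641; y_6 = 9·104005 + 1·930249 = 1866294.
  From (x_6, y_6) = (16692641, 1866294): x_7 = 9·16692641 + 80·1·1866294 = 299537289; y_7 = 9·1866294 + 1·16692641 = 33489287.
Step 3: Verify x_7² - 80·y_7² = 89722587501469521 - 89722587501469520 = 1 (should be 1). ✓

(x_1, y_1) = (9, 1); (x_7, y_7) = (299537289, 33489287).


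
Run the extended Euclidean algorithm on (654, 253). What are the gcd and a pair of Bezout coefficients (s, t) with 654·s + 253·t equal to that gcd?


Euclidean algorithm on (654, 253) — divide until remainder is 0:
  654 = 2 · 253 + 148
  253 = 1 · 148 + 105
  148 = 1 · 105 + 43
  105 = 2 · 43 + 19
  43 = 2 · 19 + 5
  19 = 3 · 5 + 4
  5 = 1 · 4 + 1
  4 = 4 · 1 + 0
gcd(654, 253) = 1.
Track Bezout coefficients alongside the remainders: start with r₀ = 654 = a·1 + b·0 (s = 1, t = 0) and r₁ = 253 = a·0 + b·1 (s = 0, t = 1); each new remainder r_{k+1} = r_{k-1} − q_k·r_k inherits s_{k+1} = s_{k-1} − q_k·s_k, t_{k+1} = t_{k-1} − q_k·t_k, so r_k = a·s_k + b·t_k at every step:
  q = 2: r = 148, s = 1 − 2·0 = 1, t = 0 − 2·1 = -2  (check: 654·1 + 253·(-2) = 148)
  q = 1: r = 105, s = 0 − 1·1 = -1, t = 1 − 1·(-2) = 3  (check: 654·(-1) + 253·3 = 105)
  q = 1: r = 43, s = 1 − 1·(-1) = 2, t = -2 − 1·3 = -5  (check: 654·2 + 253·(-5) = 43)
  q = 2: r = 19, s = -1 − 2·2 = -5, t = 3 − 2·(-5) = 13  (check: 654·(-5) + 253·13 = 19)
  q = 2: r = 5, s = 2 − 2·(-5) = 12, t = -5 − 2·13 = -31  (check: 654·12 + 253·(-31) = 5)
  q = 3: r = 4, s = -5 − 3·12 = -41, t = 13 − 3·(-31) = 106  (check: 654·(-41) + 253·106 = 4)
  q = 1: r = 1, s = 12 − 1·(-41) = 53, t = -31 − 1·106 = -137  (check: 654·53 + 253·(-137) = 1)
The row with r = 1 (the gcd) gives the Bezout coefficients s = 53, t = -137.
Result: 654 · (53) + 253 · (-137) = 1.

gcd(654, 253) = 1; s = 53, t = -137 (check: 654·53 + 253·(-137) = 1).


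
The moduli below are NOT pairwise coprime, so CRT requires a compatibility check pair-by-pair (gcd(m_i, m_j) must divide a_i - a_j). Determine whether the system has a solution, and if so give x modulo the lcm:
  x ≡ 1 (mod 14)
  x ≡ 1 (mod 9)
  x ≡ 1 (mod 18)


Moduli 14, 9, 18 are not pairwise coprime, so CRT works modulo lcm(m_i) when all pairwise compatibility conditions hold.
Pairwise compatibility: gcd(m_i, m_j) must divide a_i - a_j for every pair.
Merge one congruence at a time:
  Start: x ≡ 1 (mod 14).
  Combine with x ≡ 1 (mod 9): gcd(14, 9) = 1; 1 - 1 = 0, which IS divisible by 1, so compatible.
    Write x = 1 + 14·t and substitute into x ≡ 1 (mod 9): 14·t ≡ 1 − 1 = 0 (mod 9).
    Reduce coefficients mod 9: 5·t ≡ 0 (mod 9).
    The inverse of 5 mod 9 is 2 (since 5·2 = 10 = 1·9 + 1), so t ≡ 2·0 = 0 ≡ 0 (mod 9).
    Then x = 1 + 14·0 = 1, valid modulo lcm(14, 9) = 126: x ≡ 1 (mod 126).
  Combine with x ≡ 1 (mod 18): gcd(126, 18) = 18; 1 - 1 = 0, which IS divisible by 18, so compatible.
    Write x = 1 + 126·t and substitute into x ≡ 1 (mod 18): 126·t ≡ 1 − 1 = 0 (mod 18).
    Divide the congruence (and modulus) by g = 18: 7·t ≡ 0 (mod 1).
    Modulo 1 every t works; take t = 0.
    Then x = 1 + 126·0 = 1, valid modulo lcm(126, 18) = 126: x ≡ 1 (mod 126).
Verify: 1 mod 14 = 1, 1 mod 9 = 1, 1 mod 18 = 1.

x ≡ 1 (mod 126).
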